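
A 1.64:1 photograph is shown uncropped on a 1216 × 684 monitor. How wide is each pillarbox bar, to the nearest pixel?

47 px

Since 1.640 < 1.778, the photograph is height-limited.
The photograph is 684 × 1.640 ≈ 1121.76 px wide.
Black = 1216 − 1121.76 = 94.24 px, or 47.12 per bar.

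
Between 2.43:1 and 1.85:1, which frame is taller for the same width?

1.85:1

2.43 and 1.85; 2.43 > 1.85. The smaller width-to-height ratio is the taller frame.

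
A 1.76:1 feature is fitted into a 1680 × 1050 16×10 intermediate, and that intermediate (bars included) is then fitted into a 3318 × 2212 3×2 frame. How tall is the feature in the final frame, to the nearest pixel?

First fit — 1.76:1 into 1680×1050 spans the width: 1680.00 × 954.55.
The 16×10 canvas is width-limited in 3318×2212, giving 3318.00 × 2073.75; scale factor 1.9750.
The feature scales with it: height 954.55 × 1.9750 ≈ 1885.23.

1885 px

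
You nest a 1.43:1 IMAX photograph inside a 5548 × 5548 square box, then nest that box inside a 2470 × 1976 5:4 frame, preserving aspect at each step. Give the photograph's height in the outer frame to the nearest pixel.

1382 px

Inside the 5548×5548 canvas the photograph is width-limited at 5548.00 × 3879.72.
Second fit — the square canvas into 2470×1976 spans the height: 1976.00 × 1976.00 (×0.3562 from 5548×5548).
The photograph scales with it: height 3879.72 × 0.3562 ≈ 1381.82.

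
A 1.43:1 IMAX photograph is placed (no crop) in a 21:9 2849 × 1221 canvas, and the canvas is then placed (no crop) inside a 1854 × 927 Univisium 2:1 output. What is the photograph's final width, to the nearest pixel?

1.43:1 IMAX in 2849×1221: fills the height, so the photograph is 1746.03 × 1221.00.
Second fit — the 21:9 canvas into 1854×927 spans the width: 1854.00 × 794.57 (×0.6508 from 2849×1221).
The photograph scales with it: width 1746.03 × 0.6508 ≈ 1136.24.

1136 px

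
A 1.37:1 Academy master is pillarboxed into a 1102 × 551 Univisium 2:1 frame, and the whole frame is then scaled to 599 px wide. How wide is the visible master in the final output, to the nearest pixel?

At 1102×551 the master is height-limited, so width = 551 × 1.370 ≈ 754.87 px.
Scaling 1102 → 599 is ×0.5436, so the width becomes 754.87 × 0.5436 ≈ 410.31 px.

410 px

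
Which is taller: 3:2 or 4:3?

3:2 = 1.5 and 4:3 = 1.333; 1.5 > 1.333. The smaller width-to-height ratio is the taller frame.

4:3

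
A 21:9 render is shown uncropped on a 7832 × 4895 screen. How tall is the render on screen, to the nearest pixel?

3357 px

21:9 (2.333) > 16:10 (1.600), so the render fills the width.
Content height = 7832 × 9/21 ≈ 3356.57 px.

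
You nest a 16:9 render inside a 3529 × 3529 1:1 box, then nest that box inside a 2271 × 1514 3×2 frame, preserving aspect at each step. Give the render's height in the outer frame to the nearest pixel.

852 px

Inside the 3529×3529 canvas the render is width-limited at 3529.00 × 1985.06.
1:1 in 2271×1514: fills the height, so the intermediate becomes 1514.00 × 1514.00 — a scale of ×0.4290.
So the render's height is 1985.06 × 0.4290 ≈ 851.62.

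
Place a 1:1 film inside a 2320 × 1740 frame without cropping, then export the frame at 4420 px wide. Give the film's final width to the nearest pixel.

3315 px

At 2320×1740 the film is height-limited, so width = 1740 × 1/1 ≈ 1740.00 px.
Scaling 2320 → 4420 is ×1.9052, so the width becomes 1740.00 × 1.9052 ≈ 3315.00 px.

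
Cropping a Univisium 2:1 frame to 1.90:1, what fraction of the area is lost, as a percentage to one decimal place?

5.0%

Going from Univisium 2:1 to 1.90:1 means cutting width while keeping height.
Area ratio = (1.900)/(2.000) = 95.00%; the remaining 5.00% is cropped out.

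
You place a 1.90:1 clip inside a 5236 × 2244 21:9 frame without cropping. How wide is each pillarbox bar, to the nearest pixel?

486 px

1.90:1 (1.900) < 21:9 (2.333), so the clip fills the height.
That makes the image 4263.60 px wide (2244 × 1.900).
Leftover width: 5236 − 4263.60 = 972.40 px → 486.20 each side.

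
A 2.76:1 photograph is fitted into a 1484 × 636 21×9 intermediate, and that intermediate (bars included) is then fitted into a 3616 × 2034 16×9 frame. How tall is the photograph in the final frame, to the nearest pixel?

First fit — 2.76:1 into 1484×636 spans the width: 1484.00 × 537.68.
21×9 in 3616×2034: fills the width, so the intermediate becomes 3616.00 × 1549.71 — a scale of ×2.4367.
The photograph scales with it: height 537.68 × 2.4367 ≈ 1310.14.

1310 px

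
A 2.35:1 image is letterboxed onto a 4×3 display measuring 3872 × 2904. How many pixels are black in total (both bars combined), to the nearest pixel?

2.35:1 (2.350) > 4×3 (1.333), so the image fills the width.
The image is 3872 / 2.350 ≈ 1647.6596 px tall.
Black = 2904 − 1647.6596 = 1256.3404 px.
That's 1256.3404 × 3872 ≈ 4864550 black pixels.

4864550 pixels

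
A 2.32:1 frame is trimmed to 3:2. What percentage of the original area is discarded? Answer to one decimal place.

3:2 is narrower than 2.32:1, so the crop keeps the full height and trims the width.
Fraction kept = (1.500)/(2.320) ≈ 64.66%, so 35.34% is lost.

35.3%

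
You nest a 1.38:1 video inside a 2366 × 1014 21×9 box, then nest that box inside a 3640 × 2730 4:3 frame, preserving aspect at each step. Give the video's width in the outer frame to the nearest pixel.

First fit — 1.38:1 into 2366×1014 spans the height: 1399.32 × 1014.00.
The 21×9 canvas is width-limited in 3640×2730, giving 3640.00 × 1560.00; scale factor 1.5385.
Applying the same ×1.5385: 1399.32 → 2152.80.

2153 px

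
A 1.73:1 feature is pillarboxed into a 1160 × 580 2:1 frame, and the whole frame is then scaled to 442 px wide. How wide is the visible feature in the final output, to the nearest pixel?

Fitted into 1160×580, the feature spans the height; its width is 580 × 1.730 ≈ 1003.40 px.
Scaling 1160 → 442 is ×0.3810, so the width becomes 1003.40 × 0.3810 ≈ 382.33 px.

382 px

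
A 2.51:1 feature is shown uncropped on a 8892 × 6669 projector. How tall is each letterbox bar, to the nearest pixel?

1563 px

2.51:1 (2.510) > 4:3 (1.333), so the feature fills the width.
Content height = 8892 / 2.510 ≈ 3542.63 px.
Black = 6669 − 3542.63 = 3126.37 px, or 1563.19 per bar.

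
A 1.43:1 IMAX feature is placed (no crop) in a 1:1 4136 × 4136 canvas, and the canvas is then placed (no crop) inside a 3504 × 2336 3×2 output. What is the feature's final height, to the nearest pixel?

1634 px

Inside the 4136×4136 canvas the feature is width-limited at 4136.00 × 2892.31.
Second fit — the 1:1 canvas into 3504×2336 spans the height: 2336.00 × 2336.00 (×0.5648 from 4136×4136).
The feature scales with it: height 2892.31 × 0.5648 ≈ 1633.57.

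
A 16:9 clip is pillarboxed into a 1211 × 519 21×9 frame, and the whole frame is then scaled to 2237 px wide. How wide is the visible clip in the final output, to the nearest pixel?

Fitted into 1211×519, the clip spans the height; its width is 519 × 16/9 ≈ 922.67 px.
Scaling 1211 → 2237 is ×1.8472, so the width becomes 922.67 × 1.8472 ≈ 1704.38 px.

1704 px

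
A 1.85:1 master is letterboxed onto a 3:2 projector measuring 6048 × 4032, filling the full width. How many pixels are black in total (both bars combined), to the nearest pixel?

That makes the image 3269.1892 px tall (6048 / 1.850).
Black = 4032 − 3269.1892 = 762.8108 px.
Bar area = 762.8108 × 6048 ≈ 4613480 px.

4613480 pixels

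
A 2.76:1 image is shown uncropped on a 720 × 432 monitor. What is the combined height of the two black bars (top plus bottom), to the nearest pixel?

2.76:1 is wider than 5:3, so it spans the full width.
That makes the image 260.87 px tall (720 / 2.760).
Leftover height: 432 − 260.87 = 171.13 px.

171 px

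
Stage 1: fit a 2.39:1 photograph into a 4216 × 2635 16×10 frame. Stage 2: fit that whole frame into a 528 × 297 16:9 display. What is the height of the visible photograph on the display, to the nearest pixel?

199 px

2.39:1 in 4216×2635: fills the width, so the photograph is 4216.00 × 1764.02.
Second fit — the 16×10 canvas into 528×297 spans the height: 475.20 × 297.00 (×0.1127 from 4216×2635).
So the photograph's height is 1764.02 × 0.1127 ≈ 198.83.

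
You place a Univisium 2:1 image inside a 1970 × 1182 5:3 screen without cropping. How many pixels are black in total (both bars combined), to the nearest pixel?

388090 pixels

Since 2.000 > 1.667, the image is width-limited.
The image is 1970 × 1/2 ≈ 985.0000 px tall.
1182 − 985.0000 = 197.0000 px of bars.
Bar area = 197.0000 × 1970 ≈ 388090 px.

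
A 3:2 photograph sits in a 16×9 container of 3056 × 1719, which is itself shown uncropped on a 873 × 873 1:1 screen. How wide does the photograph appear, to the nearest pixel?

Inside the 3056×1719 canvas the photograph is height-limited at 2578.50 × 1719.00.
16×9 in 873×873: fills the width, so the intermediate becomes 873.00 × 491.06 — a scale of ×0.2857.
The photograph scales with it: width 2578.50 × 0.2857 ≈ 736.59.

737 px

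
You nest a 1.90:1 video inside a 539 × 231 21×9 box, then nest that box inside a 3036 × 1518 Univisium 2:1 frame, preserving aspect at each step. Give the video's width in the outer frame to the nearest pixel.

2472 px

First fit — 1.90:1 into 539×231 spans the height: 438.90 × 231.00.
Second fit — the 21×9 canvas into 3036×1518 spans the width: 3036.00 × 1301.14 (×5.6327 from 539×231).
The video scales with it: width 438.90 × 5.6327 ≈ 2472.17.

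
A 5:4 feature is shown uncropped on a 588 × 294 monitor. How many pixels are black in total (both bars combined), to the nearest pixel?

5:4 is narrower than 2:1, so it spans the full height.
Content width = 294 × 5/4 ≈ 367.5000 px.
Black = 588 − 367.5000 = 220.5000 px.
Across the 294-px span: 220.5000 × 294 ≈ 64827 px.

64827 pixels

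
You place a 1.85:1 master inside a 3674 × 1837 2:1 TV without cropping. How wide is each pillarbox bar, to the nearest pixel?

1.85:1 is narrower than 2:1, so it spans the full height.
Content width = 1837 × 1.850 ≈ 3398.45 px.
3674 − 3398.45 = 275.55 px of bars (137.78 each).

138 px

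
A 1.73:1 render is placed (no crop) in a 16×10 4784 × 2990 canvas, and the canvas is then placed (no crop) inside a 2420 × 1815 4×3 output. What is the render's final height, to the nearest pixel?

1.73:1 in 4784×2990: fills the width, so the render is 4784.00 × 2765.32.
The 16×10 canvas is width-limited in 2420×1815, giving 2420.00 × 1512.50; scale factor 0.5059.
Applying the same ×0.5059: 2765.32 → 1398.84.

1399 px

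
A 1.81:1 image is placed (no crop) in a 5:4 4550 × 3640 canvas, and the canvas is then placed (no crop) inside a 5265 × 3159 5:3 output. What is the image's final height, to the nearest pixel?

Inside the 4550×3640 canvas the image is width-limited at 4550.00 × 2513.81.
The 5:4 canvas is height-limited in 5265×3159, giving 3948.75 × 3159.00; scale factor 0.8679.
The image scales with it: height 2513.81 × 0.8679 ≈ 2181.63.

2182 px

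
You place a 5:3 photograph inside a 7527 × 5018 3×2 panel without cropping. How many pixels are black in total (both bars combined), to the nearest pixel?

5:3 is wider than 3×2, so it spans the full width.
The photograph is 7527 × 3/5 ≈ 4516.2000 px tall.
Black = 5018 − 4516.2000 = 501.8000 px.
Bar area = 501.8000 × 7527 ≈ 3777049 px.

3777049 pixels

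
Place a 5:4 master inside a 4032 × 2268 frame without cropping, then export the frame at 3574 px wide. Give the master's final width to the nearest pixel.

In the 4032×2268 frame the master fills the height: width = 2268 × 5/4 ≈ 2835.00 px.
The frame scales by 3574/4032 = 0.8864; 2835.00 × 0.8864 ≈ 2512.97 px.

2513 px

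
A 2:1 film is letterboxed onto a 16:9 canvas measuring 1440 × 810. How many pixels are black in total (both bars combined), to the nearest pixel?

2:1 (2.000) > 16:9 (1.778), so the film fills the width.
That makes the image 720.0000 px tall (1440 × 1/2).
810 − 720.0000 = 90.0000 px of bars.
Across the 1440-px span: 90.0000 × 1440 ≈ 129600 px.

129600 pixels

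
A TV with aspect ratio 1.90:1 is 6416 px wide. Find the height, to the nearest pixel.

3377 px

6416 / 1.900 = 3376.84.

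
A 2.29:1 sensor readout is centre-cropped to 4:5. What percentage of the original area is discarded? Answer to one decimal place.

The height stays; only width is cut (since 4:5 is narrower than 2.29:1).
(0.800)/(2.290) ≈ 0.349 of the area survives, leaving 65.07% discarded.

65.1%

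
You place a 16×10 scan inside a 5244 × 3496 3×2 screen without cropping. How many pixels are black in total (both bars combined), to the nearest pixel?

16×10 is wider than 3×2, so it spans the full width.
The scan is 5244 × 10/16 ≈ 3277.5000 px tall.
Leftover height: 3496 − 3277.5000 = 218.5000 px.
Bar area = 218.5000 × 5244 ≈ 1145814 px.

1145814 pixels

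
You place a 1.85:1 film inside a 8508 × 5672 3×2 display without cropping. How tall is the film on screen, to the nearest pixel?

4599 px

1.85:1 is wider than 3×2, so it spans the full width.
Content height = 8508 / 1.850 ≈ 4598.92 px.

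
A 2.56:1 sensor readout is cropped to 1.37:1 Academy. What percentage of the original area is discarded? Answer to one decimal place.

The height stays; only width is cut (since 1.37:1 Academy is narrower than 2.56:1).
Fraction kept = (1.370)/(2.560) ≈ 53.52%, so 46.48% is lost.

46.5%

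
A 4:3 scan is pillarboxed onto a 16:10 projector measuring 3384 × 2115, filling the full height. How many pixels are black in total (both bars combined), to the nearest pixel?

That makes the image 2820.0000 px wide (2115 × 4/3).
Leftover width: 3384 − 2820.0000 = 564.0000 px.
Across the 2115-px span: 564.0000 × 2115 ≈ 1192860 px.

1192860 pixels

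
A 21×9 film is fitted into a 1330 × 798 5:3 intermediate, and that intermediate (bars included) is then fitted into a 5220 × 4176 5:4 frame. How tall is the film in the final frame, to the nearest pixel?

First fit — 21×9 into 1330×798 spans the width: 1330.00 × 570.00.
Second fit — the 5:3 canvas into 5220×4176 spans the width: 5220.00 × 3132.00 (×3.9248 from 1330×798).
Applying the same ×3.9248: 570.00 → 2237.14.

2237 px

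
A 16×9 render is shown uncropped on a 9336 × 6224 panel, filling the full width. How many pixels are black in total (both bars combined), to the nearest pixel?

That makes the image 5251.5000 px tall (9336 × 9/16).
Black = 6224 − 5251.5000 = 972.5000 px.
Bar area = 972.5000 × 9336 ≈ 9079260 px.

9079260 pixels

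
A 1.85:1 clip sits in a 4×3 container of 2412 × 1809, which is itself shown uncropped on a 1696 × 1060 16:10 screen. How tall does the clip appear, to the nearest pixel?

1.85:1 in 2412×1809: fills the width, so the clip is 2412.00 × 1303.78.
Second fit — the 4×3 canvas into 1696×1060 spans the height: 1413.33 × 1060.00 (×0.5860 from 2412×1809).
The clip scales with it: height 1303.78 × 0.5860 ≈ 763.96.

764 px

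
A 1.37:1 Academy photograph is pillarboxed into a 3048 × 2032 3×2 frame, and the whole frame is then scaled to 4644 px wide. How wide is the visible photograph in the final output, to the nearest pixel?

Fitted into 3048×2032, the photograph spans the height; its width is 2032 × 1.370 ≈ 2783.84 px.
Resizing to 4644 px wide multiplies everything by 1.5236: 2783.84 → 4241.52 px.

4242 px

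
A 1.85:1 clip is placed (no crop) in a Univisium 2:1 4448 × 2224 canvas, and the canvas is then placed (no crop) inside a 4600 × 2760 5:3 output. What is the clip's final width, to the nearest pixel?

4255 px

1.85:1 in 4448×2224: fills the height, so the clip is 4114.40 × 2224.00.
The Univisium 2:1 canvas is width-limited in 4600×2760, giving 4600.00 × 2300.00; scale factor 1.0342.
The clip scales with it: width 4114.40 × 1.0342 ≈ 4255.00.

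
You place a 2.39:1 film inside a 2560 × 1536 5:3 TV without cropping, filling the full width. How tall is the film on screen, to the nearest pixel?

1071 px

That makes the image 1071.13 px tall (2560 / 2.390).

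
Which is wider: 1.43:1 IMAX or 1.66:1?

1.66:1

1.43 and 1.66; 1.66 > 1.43.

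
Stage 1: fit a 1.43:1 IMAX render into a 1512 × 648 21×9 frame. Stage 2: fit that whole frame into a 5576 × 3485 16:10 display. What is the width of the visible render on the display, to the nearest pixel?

3417 px

1.43:1 IMAX in 1512×648: fills the height, so the render is 926.64 × 648.00.
The 21×9 canvas is width-limited in 5576×3485, giving 5576.00 × 2389.71; scale factor 3.6878.
The render scales with it: width 926.64 × 3.6878 ≈ 3417.29.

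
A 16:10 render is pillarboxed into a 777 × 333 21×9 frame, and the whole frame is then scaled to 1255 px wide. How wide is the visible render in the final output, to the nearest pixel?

861 px

Fitted into 777×333, the render spans the height; its width is 333 × 16/10 ≈ 532.80 px.
Resizing to 1255 px wide multiplies everything by 1.6152: 532.80 → 860.57 px.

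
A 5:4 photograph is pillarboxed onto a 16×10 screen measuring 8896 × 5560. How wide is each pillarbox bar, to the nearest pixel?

973 px

Since 1.250 < 1.600, the photograph is height-limited.
Content width = 5560 × 5/4 ≈ 6950.00 px.
Black = 8896 − 6950.00 = 1946.00 px, or 973.00 per bar.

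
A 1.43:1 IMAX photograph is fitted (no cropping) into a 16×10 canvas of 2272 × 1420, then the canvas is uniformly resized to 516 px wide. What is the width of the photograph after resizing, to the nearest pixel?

Fitted into 2272×1420, the photograph spans the height; its width is 1420 × 1.430 ≈ 2030.60 px.
Scaling 2272 → 516 is ×0.2271, so the width becomes 2030.60 × 0.2271 ≈ 461.18 px.

461 px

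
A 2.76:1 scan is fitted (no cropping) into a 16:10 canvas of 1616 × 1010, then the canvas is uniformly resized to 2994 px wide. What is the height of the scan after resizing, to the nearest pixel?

1085 px

In the 1616×1010 frame the scan fills the width: height = 1616 / 2.760 ≈ 585.51 px.
Scaling 1616 → 2994 is ×1.8527, so the height becomes 585.51 × 1.8527 ≈ 1084.78 px.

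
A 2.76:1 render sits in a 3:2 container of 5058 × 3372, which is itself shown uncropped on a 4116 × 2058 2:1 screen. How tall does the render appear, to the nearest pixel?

Inside the 5058×3372 canvas the render is width-limited at 5058.00 × 1832.61.
The 3:2 canvas is height-limited in 4116×2058, giving 3087.00 × 2058.00; scale factor 0.6103.
Applying the same ×0.6103: 1832.61 → 1118.48.

1118 px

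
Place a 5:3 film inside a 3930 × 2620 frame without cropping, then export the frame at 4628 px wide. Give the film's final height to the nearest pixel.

In the 3930×2620 frame the film fills the width: height = 3930 × 3/5 ≈ 2358.00 px.
Scaling 3930 → 4628 is ×1.1776, so the height becomes 2358.00 × 1.1776 ≈ 2776.80 px.

2777 px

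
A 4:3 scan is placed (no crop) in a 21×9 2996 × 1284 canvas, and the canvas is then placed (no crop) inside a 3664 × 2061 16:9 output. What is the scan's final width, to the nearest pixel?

First fit — 4:3 into 2996×1284 spans the height: 1712.00 × 1284.00.
21×9 in 3664×2061: fills the width, so the intermediate becomes 3664.00 × 1570.29 — a scale of ×1.2230.
Applying the same ×1.2230: 1712.00 → 2093.71.

2094 px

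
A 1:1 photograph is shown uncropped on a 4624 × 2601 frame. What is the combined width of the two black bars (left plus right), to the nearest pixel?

1:1 (1.000) < 16×9 (1.778), so the photograph fills the height.
The photograph is 2601 × 1/1 ≈ 2601.00 px wide.
Leftover width: 4624 − 2601.00 = 2023.00 px.

2023 px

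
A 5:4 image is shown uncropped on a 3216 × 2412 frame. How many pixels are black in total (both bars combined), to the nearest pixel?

5:4 is narrower than 4×3, so it spans the full height.
Content width = 2412 × 5/4 ≈ 3015.0000 px.
Black = 3216 − 3015.0000 = 201.0000 px.
That's 201.0000 × 2412 ≈ 484812 black pixels.

484812 pixels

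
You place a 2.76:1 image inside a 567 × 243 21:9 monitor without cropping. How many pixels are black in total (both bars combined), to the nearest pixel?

2.76:1 is wider than 21:9, so it spans the full width.
That makes the image 205.4348 px tall (567 / 2.760).
Black = 243 − 205.4348 = 37.5652 px.
Bar area = 37.5652 × 567 ≈ 21299 px.

21299 pixels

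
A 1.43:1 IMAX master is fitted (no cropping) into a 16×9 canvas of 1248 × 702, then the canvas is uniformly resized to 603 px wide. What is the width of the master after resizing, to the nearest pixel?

485 px

In the 1248×702 frame the master fills the height: width = 702 × 1.430 ≈ 1003.86 px.
Resizing to 603 px wide multiplies everything by 0.4832: 1003.86 → 485.04 px.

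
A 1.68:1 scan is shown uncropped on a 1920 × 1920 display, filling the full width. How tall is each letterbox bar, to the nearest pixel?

That makes the image 1142.86 px tall (1920 / 1.680).
Black = 1920 − 1142.86 = 777.14 px, or 388.57 per bar.

389 px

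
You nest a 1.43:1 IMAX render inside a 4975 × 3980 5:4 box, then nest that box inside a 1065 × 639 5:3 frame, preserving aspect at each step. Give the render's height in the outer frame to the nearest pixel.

559 px

First fit — 1.43:1 IMAX into 4975×3980 spans the width: 4975.00 × 3479.02.
Second fit — the 5:4 canvas into 1065×639 spans the height: 798.75 × 639.00 (×0.1606 from 4975×3980).
So the render's height is 3479.02 × 0.1606 ≈ 558.57.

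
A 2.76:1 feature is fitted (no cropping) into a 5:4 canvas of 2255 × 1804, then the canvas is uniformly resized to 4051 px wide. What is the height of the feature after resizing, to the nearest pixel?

1468 px

In the 2255×1804 frame the feature fills the width: height = 2255 / 2.760 ≈ 817.03 px.
Resizing to 4051 px wide multiplies everything by 1.7965: 817.03 → 1467.75 px.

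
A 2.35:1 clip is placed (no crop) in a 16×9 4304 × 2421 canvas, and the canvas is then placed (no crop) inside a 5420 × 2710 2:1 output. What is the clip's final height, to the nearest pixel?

2.35:1 in 4304×2421: fills the width, so the clip is 4304.00 × 1831.49.
Second fit — the 16×9 canvas into 5420×2710 spans the height: 4817.78 × 2710.00 (×1.1194 from 4304×2421).
So the clip's height is 1831.49 × 1.1194 ≈ 2050.12.

2050 px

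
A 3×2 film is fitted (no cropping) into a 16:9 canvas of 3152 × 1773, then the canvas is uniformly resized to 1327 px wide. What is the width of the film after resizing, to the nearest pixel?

1120 px

In the 3152×1773 frame the film fills the height: width = 1773 × 3/2 ≈ 2659.50 px.
Resizing to 1327 px wide multiplies everything by 0.4210: 2659.50 → 1119.66 px.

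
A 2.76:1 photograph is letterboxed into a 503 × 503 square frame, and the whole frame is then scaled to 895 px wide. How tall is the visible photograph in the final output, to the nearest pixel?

In the 503×503 frame the photograph fills the width: height = 503 / 2.760 ≈ 182.25 px.
The frame scales by 895/503 = 1.7793; 182.25 × 1.7793 ≈ 324.28 px.

324 px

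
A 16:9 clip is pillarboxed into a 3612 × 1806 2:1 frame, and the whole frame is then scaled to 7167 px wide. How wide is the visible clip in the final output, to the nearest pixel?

In the 3612×1806 frame the clip fills the height: width = 1806 × 16/9 ≈ 3210.67 px.
Scaling 3612 → 7167 is ×1.9842, so the width becomes 3210.67 × 1.9842 ≈ 6370.67 px.

6371 px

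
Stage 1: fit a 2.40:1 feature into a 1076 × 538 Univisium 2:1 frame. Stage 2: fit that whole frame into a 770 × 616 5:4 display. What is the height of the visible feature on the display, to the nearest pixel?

321 px

First fit — 2.40:1 into 1076×538 spans the width: 1076.00 × 448.33.
Univisium 2:1 in 770×616: fills the width, so the intermediate becomes 770.00 × 385.00 — a scale of ×0.7156.
Applying the same ×0.7156: 448.33 → 320.83.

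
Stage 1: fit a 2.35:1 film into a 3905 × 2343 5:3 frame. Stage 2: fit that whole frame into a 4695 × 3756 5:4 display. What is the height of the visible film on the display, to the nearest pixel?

Inside the 3905×2343 canvas the film is width-limited at 3905.00 × 1661.70.
5:3 in 4695×3756: fills the width, so the intermediate becomes 4695.00 × 2817.00 — a scale of ×1.2023.
The film scales with it: height 1661.70 × 1.2023 ≈ 1997.87.

1998 px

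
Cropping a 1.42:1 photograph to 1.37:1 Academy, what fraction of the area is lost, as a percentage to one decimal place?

3.5%

Going from 1.42:1 to 1.37:1 Academy means cutting width while keeping height.
Fraction kept = (1.370)/(1.420) ≈ 96.48%, so 3.52% is lost.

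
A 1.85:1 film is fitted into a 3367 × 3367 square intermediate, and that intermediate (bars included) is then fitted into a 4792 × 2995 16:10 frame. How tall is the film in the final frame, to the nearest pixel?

1619 px

Inside the 3367×3367 canvas the film is width-limited at 3367.00 × 1820.00.
square in 4792×2995: fills the height, so the intermediate becomes 2995.00 × 2995.00 — a scale of ×0.8895.
So the film's height is 1820.00 × 0.8895 ≈ 1618.92.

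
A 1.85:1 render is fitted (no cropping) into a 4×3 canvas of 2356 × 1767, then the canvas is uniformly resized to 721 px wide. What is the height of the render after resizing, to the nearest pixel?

Fitted into 2356×1767, the render spans the width; its height is 2356 / 1.850 ≈ 1273.51 px.
Scaling 2356 → 721 is ×0.3060, so the height becomes 1273.51 × 0.3060 ≈ 389.73 px.

390 px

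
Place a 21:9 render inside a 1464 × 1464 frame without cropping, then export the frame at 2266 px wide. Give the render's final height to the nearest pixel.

971 px

At 1464×1464 the render is width-limited, so height = 1464 × 9/21 ≈ 627.43 px.
Scaling 1464 → 2266 is ×1.5478, so the height becomes 627.43 × 1.5478 ≈ 971.14 px.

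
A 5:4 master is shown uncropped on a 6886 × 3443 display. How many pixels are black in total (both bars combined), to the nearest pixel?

8890687 pixels

Since 1.250 < 2.000, the master is height-limited.
That makes the image 4303.7500 px wide (3443 × 5/4).
Black = 6886 − 4303.7500 = 2582.2500 px.
That's 2582.2500 × 3443 ≈ 8890687 black pixels.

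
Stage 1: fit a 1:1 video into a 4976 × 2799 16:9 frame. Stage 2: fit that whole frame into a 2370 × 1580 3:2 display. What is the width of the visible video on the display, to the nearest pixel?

1333 px

1:1 in 4976×2799: fills the height, so the video is 2799.00 × 2799.00.
Second fit — the 16:9 canvas into 2370×1580 spans the width: 2370.00 × 1333.12 (×0.4763 from 4976×2799).
Applying the same ×0.4763: 2799.00 → 1333.12.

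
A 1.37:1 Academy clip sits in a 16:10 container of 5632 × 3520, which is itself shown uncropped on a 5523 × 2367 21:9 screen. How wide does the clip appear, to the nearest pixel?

3243 px

First fit — 1.37:1 Academy into 5632×3520 spans the height: 4822.40 × 3520.00.
The 16:10 canvas is height-limited in 5523×2367, giving 3787.20 × 2367.00; scale factor 0.6724.
So the clip's width is 4822.40 × 0.6724 ≈ 3242.79.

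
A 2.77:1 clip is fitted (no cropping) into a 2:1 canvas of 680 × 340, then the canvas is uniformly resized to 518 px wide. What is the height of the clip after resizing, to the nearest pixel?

In the 680×340 frame the clip fills the width: height = 680 / 2.770 ≈ 245.49 px.
Resizing to 518 px wide multiplies everything by 0.7618: 245.49 → 187.00 px.

187 px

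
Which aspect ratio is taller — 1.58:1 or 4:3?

4:3

1.58 and 4:3 = 1.333; 1.58 > 1.333. The smaller width-to-height ratio is the taller frame.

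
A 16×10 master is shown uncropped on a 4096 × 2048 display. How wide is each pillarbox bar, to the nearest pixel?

Since 1.600 < 2.000, the master is height-limited.
The master is 2048 × 16/10 ≈ 3276.80 px wide.
4096 − 3276.80 = 819.20 px of bars (409.60 each).

410 px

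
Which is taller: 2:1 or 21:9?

2:1

2 and 21:9 = 2.333; 2.333 > 2. The smaller width-to-height ratio is the taller frame.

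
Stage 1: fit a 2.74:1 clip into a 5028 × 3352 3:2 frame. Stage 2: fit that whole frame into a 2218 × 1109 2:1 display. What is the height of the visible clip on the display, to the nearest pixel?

607 px

Inside the 5028×3352 canvas the clip is width-limited at 5028.00 × 1835.04.
Second fit — the 3:2 canvas into 2218×1109 spans the height: 1663.50 × 1109.00 (×0.3308 from 5028×3352).
The clip scales with it: height 1835.04 × 0.3308 ≈ 607.12.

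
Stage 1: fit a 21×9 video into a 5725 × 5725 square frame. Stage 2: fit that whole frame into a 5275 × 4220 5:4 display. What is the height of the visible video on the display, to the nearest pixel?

21×9 in 5725×5725: fills the width, so the video is 5725.00 × 2453.57.
The square canvas is height-limited in 5275×4220, giving 4220.00 × 4220.00; scale factor 0.7371.
The video scales with it: height 2453.57 × 0.7371 ≈ 1808.57.

1809 px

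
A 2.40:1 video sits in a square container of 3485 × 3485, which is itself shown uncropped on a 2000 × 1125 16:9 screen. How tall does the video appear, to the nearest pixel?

2.40:1 in 3485×3485: fills the width, so the video is 3485.00 × 1452.08.
square in 2000×1125: fills the height, so the intermediate becomes 1125.00 × 1125.00 — a scale of ×0.3228.
Applying the same ×0.3228: 1452.08 → 468.75.

469 px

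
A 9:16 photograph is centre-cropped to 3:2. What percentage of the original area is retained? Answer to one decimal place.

37.5%

3:2 is wider than 9:16, so the crop keeps the full width and trims the height.
Fraction kept = (0.562)/(1.500) ≈ 37.50%.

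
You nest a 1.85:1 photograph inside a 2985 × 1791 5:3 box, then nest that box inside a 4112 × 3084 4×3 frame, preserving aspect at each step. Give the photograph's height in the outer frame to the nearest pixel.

1.85:1 in 2985×1791: fills the width, so the photograph is 2985.00 × 1613.51.
Second fit — the 5:3 canvas into 4112×3084 spans the width: 4112.00 × 2467.20 (×1.3776 from 2985×1791).
So the photograph's height is 1613.51 × 1.3776 ≈ 2222.70.

2223 px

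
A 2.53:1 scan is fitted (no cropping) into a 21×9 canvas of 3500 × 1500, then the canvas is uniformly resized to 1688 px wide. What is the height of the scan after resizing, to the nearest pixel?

At 3500×1500 the scan is width-limited, so height = 3500 / 2.530 ≈ 1383.40 px.
Resizing to 1688 px wide multiplies everything by 0.4823: 1383.40 → 667.19 px.

667 px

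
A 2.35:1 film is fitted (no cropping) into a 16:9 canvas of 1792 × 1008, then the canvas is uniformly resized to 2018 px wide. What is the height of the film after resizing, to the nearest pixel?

Fitted into 1792×1008, the film spans the width; its height is 1792 / 2.350 ≈ 762.55 px.
Resizing to 2018 px wide multiplies everything by 1.1261: 762.55 → 858.72 px.

859 px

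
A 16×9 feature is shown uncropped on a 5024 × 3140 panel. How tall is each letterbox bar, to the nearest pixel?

157 px

16×9 is wider than 16×10, so it spans the full width.
Content height = 5024 × 9/16 ≈ 2826.00 px.
Leftover height: 3140 − 2826.00 = 314.00 px → 157.00 each side.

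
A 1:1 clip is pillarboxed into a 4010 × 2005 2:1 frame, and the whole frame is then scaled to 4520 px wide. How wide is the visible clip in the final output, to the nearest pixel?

Fitted into 4010×2005, the clip spans the height; its width is 2005 × 1/1 ≈ 2005.00 px.
The frame scales by 4520/4010 = 1.1272; 2005.00 × 1.1272 ≈ 2260.00 px.

2260 px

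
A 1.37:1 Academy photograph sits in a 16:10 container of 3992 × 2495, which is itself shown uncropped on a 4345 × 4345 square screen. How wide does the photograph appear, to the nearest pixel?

Inside the 3992×2495 canvas the photograph is height-limited at 3418.15 × 2495.00.
The 16:10 canvas is width-limited in 4345×4345, giving 4345.00 × 2715.62; scale factor 1.0884.
So the photograph's width is 3418.15 × 1.0884 ≈ 3720.41.

3720 px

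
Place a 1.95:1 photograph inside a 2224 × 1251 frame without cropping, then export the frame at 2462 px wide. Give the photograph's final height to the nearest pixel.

In the 2224×1251 frame the photograph fills the width: height = 2224 / 1.950 ≈ 1140.51 px.
Scaling 2224 → 2462 is ×1.1070, so the height becomes 1140.51 × 1.1070 ≈ 1262.56 px.

1263 px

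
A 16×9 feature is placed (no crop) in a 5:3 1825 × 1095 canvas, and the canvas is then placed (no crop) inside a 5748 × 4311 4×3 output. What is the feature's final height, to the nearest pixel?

First fit — 16×9 into 1825×1095 spans the width: 1825.00 × 1026.56.
Second fit — the 5:3 canvas into 5748×4311 spans the width: 5748.00 × 3448.80 (×3.1496 from 1825×1095).
So the feature's height is 1026.56 × 3.1496 ≈ 3233.25.

3233 px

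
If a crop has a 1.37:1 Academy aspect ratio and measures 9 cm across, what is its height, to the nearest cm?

At 1.37:1 Academy, 9 / 1.370 ≈ 6.57.

7 cm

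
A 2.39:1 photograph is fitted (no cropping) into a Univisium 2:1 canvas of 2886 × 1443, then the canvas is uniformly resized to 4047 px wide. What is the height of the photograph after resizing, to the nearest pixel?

1693 px

Fitted into 2886×1443, the photograph spans the width; its height is 2886 / 2.390 ≈ 1207.53 px.
Resizing to 4047 px wide multiplies everything by 1.4023: 1207.53 → 1693.31 px.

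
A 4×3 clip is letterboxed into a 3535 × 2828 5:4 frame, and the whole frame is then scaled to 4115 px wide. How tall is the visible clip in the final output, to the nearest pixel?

At 3535×2828 the clip is width-limited, so height = 3535 × 3/4 ≈ 2651.25 px.
Resizing to 4115 px wide multiplies everything by 1.1641: 2651.25 → 3086.25 px.

3086 px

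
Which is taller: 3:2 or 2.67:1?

3:2

3:2 = 1.5 and 2.67; 2.67 > 1.5. The smaller width-to-height ratio is the taller frame.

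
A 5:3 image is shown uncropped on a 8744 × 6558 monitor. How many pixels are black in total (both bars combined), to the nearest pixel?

11468630 pixels

5:3 (1.667) > 4×3 (1.333), so the image fills the width.
That makes the image 5246.4000 px tall (8744 × 3/5).
Leftover height: 6558 − 5246.4000 = 1311.6000 px.
That's 1311.6000 × 8744 ≈ 11468630 black pixels.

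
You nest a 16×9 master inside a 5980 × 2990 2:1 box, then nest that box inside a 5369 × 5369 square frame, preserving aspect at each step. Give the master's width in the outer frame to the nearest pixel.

4772 px

Inside the 5980×2990 canvas the master is height-limited at 5315.56 × 2990.00.
2:1 in 5369×5369: fills the width, so the intermediate becomes 5369.00 × 2684.50 — a scale of ×0.8978.
The master scales with it: width 5315.56 × 0.8978 ≈ 4772.44.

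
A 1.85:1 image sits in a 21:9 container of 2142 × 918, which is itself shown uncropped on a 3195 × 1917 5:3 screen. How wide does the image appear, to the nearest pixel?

First fit — 1.85:1 into 2142×918 spans the height: 1698.30 × 918.00.
21:9 in 3195×1917: fills the width, so the intermediate becomes 3195.00 × 1369.29 — a scale of ×1.4916.
Applying the same ×1.4916: 1698.30 → 2533.18.

2533 px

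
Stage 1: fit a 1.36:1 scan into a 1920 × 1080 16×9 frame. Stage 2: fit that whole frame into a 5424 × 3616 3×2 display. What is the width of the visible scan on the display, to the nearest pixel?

First fit — 1.36:1 into 1920×1080 spans the height: 1468.80 × 1080.00.
Second fit — the 16×9 canvas into 5424×3616 spans the width: 5424.00 × 3051.00 (×2.8250 from 1920×1080).
Applying the same ×2.8250: 1468.80 → 4149.36.

4149 px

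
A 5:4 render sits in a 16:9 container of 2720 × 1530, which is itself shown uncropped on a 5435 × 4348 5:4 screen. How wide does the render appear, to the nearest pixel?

3821 px

First fit — 5:4 into 2720×1530 spans the height: 1912.50 × 1530.00.
Second fit — the 16:9 canvas into 5435×4348 spans the width: 5435.00 × 3057.19 (×1.9982 from 2720×1530).
The render scales with it: width 1912.50 × 1.9982 ≈ 3821.48.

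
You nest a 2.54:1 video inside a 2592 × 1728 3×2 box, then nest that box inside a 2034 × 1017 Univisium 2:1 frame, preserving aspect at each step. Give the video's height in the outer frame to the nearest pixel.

601 px

2.54:1 in 2592×1728: fills the width, so the video is 2592.00 × 1020.47.
Second fit — the 3×2 canvas into 2034×1017 spans the height: 1525.50 × 1017.00 (×0.5885 from 2592×1728).
The video scales with it: height 1020.47 × 0.5885 ≈ 600.59.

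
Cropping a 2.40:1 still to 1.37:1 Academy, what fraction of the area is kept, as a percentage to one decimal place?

57.1%

The height stays; only width is cut (since 1.37:1 Academy is narrower than 2.40:1).
(1.370)/(2.400) ≈ 0.571 of the area survives.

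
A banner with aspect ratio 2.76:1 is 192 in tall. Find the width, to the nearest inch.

At 2.76:1, 192 × 2.760 ≈ 529.92.

530 in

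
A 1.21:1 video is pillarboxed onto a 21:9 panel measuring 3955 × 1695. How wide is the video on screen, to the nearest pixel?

2051 px

1.21:1 (1.210) < 21:9 (2.333), so the video fills the height.
The video is 1695 × 1.210 ≈ 2050.95 px wide.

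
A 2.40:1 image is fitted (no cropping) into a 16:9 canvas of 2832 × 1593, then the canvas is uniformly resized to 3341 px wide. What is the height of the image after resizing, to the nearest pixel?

In the 2832×1593 frame the image fills the width: height = 2832 / 2.400 ≈ 1180.00 px.
Scaling 2832 → 3341 is ×1.1797, so the height becomes 1180.00 × 1.1797 ≈ 1392.08 px.

1392 px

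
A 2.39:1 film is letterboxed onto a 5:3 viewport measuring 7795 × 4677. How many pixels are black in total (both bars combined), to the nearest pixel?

2.39:1 is wider than 5:3, so it spans the full width.
Content height = 7795 / 2.390 ≈ 3261.5063 px.
Leftover height: 4677 − 3261.5063 = 1415.4937 px.
That's 1415.4937 × 7795 ≈ 11033774 black pixels.

11033774 pixels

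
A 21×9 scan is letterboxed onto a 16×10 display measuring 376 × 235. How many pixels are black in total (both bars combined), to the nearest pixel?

27770 pixels

Since 2.333 > 1.600, the scan is width-limited.
Content height = 376 × 9/21 ≈ 161.1429 px.
Leftover height: 235 − 161.1429 = 73.8571 px.
Across the 376-px span: 73.8571 × 376 ≈ 27770 px.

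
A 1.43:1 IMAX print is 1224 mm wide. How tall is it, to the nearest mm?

1224 / 1.430 = 855.94.

856 mm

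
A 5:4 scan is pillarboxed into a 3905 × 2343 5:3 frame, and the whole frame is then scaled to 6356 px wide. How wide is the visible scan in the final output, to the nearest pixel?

4767 px

At 3905×2343 the scan is height-limited, so width = 2343 × 5/4 ≈ 2928.75 px.
The frame scales by 6356/3905 = 1.6277; 2928.75 × 1.6277 ≈ 4767.00 px.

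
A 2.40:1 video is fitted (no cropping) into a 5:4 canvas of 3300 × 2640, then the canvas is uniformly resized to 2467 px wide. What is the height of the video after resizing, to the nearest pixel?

1028 px

Fitted into 3300×2640, the video spans the width; its height is 3300 / 2.400 ≈ 1375.00 px.
Resizing to 2467 px wide multiplies everything by 0.7476: 1375.00 → 1027.92 px.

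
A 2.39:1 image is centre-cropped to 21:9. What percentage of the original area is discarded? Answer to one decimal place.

21:9 is narrower than 2.39:1, so the crop keeps the full height and trims the width.
Fraction kept = (2.333)/(2.390) ≈ 97.63%, so 2.37% is lost.

2.4%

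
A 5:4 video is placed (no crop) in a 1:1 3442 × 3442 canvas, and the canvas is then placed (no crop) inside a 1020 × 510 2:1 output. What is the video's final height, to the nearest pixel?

408 px

First fit — 5:4 into 3442×3442 spans the width: 3442.00 × 2753.60.
The 1:1 canvas is height-limited in 1020×510, giving 510.00 × 510.00; scale factor 0.1482.
The video scales with it: height 2753.60 × 0.1482 ≈ 408.00.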